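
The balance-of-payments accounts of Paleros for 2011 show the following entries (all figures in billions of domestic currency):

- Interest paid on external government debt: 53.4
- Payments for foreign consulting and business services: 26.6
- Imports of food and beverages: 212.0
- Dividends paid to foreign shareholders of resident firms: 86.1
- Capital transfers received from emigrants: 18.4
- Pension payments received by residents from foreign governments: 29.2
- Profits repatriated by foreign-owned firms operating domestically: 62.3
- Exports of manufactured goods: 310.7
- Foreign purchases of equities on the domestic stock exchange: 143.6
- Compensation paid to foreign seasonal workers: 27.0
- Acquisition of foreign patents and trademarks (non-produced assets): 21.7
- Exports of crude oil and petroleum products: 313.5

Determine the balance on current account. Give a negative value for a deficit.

186.0

Goods: 313.5 + 310.7 - 212.0 = 412.2
Services: -26.6
Primary income: -27.0 - 53.4 - 86.1 - 62.3 = -228.8
Secondary income: 29.2
Current account = 412.2 + (-26.6) + (-228.8) + 29.2 = 186.0
(Excluded from the current account — capital account: capital transfers received from emigrants 18.4, acquisition of foreign patents and trademarks (non-produced assets) 21.7; financial account: foreign purchases of equities on the domestic stock exchange 143.6.)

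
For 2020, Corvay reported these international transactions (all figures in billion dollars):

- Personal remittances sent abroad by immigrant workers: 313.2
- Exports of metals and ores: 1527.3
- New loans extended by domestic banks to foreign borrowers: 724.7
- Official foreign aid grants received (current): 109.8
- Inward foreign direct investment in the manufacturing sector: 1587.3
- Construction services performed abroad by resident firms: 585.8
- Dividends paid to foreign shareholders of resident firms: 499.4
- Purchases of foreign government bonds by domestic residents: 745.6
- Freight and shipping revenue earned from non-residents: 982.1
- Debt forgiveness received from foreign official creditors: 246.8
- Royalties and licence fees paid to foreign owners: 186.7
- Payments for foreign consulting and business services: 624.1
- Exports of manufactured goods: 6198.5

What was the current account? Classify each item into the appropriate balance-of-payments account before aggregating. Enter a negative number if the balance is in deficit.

7780.1

Goods: 6198.5 + 1527.3 = 7725.8
Services: -186.7 - 624.1 + 982.1 + 585.8 = 757.1
Primary income: -499.4
Secondary income: -313.2 + 109.8 = -203.4
Current account = 7725.8 + 757.1 + (-499.4) + (-203.4) = 7780.1
(Excluded from the current account — financial account: new loans extended by domestic banks to foreign borrowers 724.7, inward foreign direct investment in the manufacturing sector 1587.3, purchases of foreign government bonds by domestic residents 745.6; capital account: debt forgiveness received from foreign official creditors 246.8.)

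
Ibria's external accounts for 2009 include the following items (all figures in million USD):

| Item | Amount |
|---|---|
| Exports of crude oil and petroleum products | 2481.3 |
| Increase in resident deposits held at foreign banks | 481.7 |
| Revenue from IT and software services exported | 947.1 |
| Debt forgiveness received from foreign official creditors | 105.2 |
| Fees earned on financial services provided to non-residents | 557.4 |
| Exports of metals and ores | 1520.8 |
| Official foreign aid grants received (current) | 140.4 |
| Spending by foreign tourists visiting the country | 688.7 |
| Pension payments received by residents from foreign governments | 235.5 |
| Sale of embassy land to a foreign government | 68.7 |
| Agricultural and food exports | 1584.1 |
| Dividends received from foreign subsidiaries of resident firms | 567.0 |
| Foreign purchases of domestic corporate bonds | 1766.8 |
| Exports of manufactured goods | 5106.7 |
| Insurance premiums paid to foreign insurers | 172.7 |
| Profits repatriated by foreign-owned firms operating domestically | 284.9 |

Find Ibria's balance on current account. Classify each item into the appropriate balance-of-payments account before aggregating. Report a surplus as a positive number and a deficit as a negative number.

13371.4

Goods: 1520.8 + 1584.1 + 2481.3 + 5106.7 = 10692.9
Services: 947.1 + 688.7 - 172.7 + 557.4 = 2020.5
Primary income: 567.0 - 284.9 = 282.1
Secondary income: 140.4 + 235.5 = 375.9
Current account = 10692.9 + 2020.5 + 282.1 + 375.9 = 13371.4
(Excluded from the current account — financial account: increase in resident deposits held at foreign banks 481.7, foreign purchases of domestic corporate bonds 1766.8; capital account: debt forgiveness received from foreign official creditors 105.2, sale of embassy land to a foreign government 68.7.)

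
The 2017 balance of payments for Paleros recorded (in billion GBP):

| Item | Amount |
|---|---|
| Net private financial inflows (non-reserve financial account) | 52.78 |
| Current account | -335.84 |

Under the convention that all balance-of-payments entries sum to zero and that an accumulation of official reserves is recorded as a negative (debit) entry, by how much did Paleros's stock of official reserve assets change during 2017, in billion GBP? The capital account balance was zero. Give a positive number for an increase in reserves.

Official reserve transactions balance = -((-335.84) + 52.78) = 283.06
An accumulation of reserves is recorded as a debit (negative entry), so the change in the stock of reserves is the negative of that balance.
Change in official reserves = -(283.06) = -283.06

-283.06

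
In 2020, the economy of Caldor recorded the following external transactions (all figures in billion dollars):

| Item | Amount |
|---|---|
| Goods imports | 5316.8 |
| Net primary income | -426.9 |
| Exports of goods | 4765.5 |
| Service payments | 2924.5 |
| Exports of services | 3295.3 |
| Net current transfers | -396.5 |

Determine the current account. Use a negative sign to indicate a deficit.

-1003.9

Goods balance = 4765.5 - 5316.8 = -551.3
Services balance = 3295.3 - 2924.5 = 370.8
Trade balance (goods + services) = -551.3 + 370.8 = -180.5
Net primary income = -426.9
Net secondary income = -396.5
Current account = -180.5 + (-426.9) + (-396.5) = -1003.9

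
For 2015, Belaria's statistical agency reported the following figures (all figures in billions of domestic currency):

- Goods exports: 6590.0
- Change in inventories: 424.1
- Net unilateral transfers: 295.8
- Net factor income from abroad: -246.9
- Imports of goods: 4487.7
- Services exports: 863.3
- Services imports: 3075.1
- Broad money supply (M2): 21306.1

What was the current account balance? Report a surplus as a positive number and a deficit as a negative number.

-60.6

Goods balance = 6590.0 - 4487.7 = 2102.3
Services balance = 863.3 - 3075.1 = -2211.8
Trade balance (goods + services) = 2102.3 + (-2211.8) = -109.5
Net primary income = -246.9
Net secondary income = 295.8
Current account = -109.5 + (-246.9) + 295.8 = -60.6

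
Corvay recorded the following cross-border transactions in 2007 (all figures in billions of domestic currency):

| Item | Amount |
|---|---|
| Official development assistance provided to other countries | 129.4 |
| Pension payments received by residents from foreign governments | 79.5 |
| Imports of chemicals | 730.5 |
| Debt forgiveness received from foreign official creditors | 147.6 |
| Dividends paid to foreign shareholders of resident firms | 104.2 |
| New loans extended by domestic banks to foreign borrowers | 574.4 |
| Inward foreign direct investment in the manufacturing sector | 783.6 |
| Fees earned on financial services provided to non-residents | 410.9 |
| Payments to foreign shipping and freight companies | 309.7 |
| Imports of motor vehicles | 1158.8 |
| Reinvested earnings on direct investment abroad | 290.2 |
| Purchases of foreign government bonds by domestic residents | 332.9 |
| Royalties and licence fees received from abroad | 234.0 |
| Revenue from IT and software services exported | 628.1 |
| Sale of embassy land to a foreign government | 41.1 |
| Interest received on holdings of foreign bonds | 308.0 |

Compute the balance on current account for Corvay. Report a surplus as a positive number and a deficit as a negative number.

Goods: -730.5 - 1158.8 = -1889.3
Services: 628.1 + 234.0 + 410.9 - 309.7 = 963.3
Primary income: 308.0 - 104.2 + 290.2 = 494.0
Secondary income: 79.5 - 129.4 = -49.9
Current account = (-1889.3) + 963.3 + 494.0 + (-49.9) = -481.9
(Excluded from the current account — capital account: debt forgiveness received from foreign official creditors 147.6, sale of embassy land to a foreign government 41.1; financial account: new loans extended by domestic banks to foreign borrowers 574.4, inward foreign direct investment in the manufacturing sector 783.6, purchases of foreign government bonds by domestic residents 332.9.)

-481.9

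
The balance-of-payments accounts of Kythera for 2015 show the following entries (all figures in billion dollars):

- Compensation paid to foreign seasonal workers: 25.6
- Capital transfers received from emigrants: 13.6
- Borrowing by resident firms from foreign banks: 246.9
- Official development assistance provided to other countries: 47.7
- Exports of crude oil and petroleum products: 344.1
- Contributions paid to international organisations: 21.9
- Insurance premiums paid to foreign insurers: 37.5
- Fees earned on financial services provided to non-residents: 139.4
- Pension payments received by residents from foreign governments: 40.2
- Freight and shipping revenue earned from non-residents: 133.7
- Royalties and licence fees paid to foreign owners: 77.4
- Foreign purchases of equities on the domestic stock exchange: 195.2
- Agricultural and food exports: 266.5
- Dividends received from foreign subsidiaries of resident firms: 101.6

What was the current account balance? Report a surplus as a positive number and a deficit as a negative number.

Goods: 344.1 + 266.5 = 610.6
Services: -37.5 + 139.4 - 77.4 + 133.7 = 158.2
Primary income: -25.6 + 101.6 = 76.0
Secondary income: -21.9 + 40.2 - 47.7 = -29.4
Current account = 610.6 + 158.2 + 76.0 + (-29.4) = 815.4
(Excluded from the current account — capital account: capital transfers received from emigrants 13.6; financial account: borrowing by resident firms from foreign banks 246.9, foreign purchases of equities on the domestic stock exchange 195.2.)

815.4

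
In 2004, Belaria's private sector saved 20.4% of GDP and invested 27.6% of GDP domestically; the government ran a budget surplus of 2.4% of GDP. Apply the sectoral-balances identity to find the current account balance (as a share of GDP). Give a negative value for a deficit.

By the sectoral-balances identity, CA = (S_private - I) + (T - G).
Private balance = 20.4 - 27.6 = -7.2
Government balance (T - G) = 2.4
CA = -7.2 + 2.4 = -4.8

-4.8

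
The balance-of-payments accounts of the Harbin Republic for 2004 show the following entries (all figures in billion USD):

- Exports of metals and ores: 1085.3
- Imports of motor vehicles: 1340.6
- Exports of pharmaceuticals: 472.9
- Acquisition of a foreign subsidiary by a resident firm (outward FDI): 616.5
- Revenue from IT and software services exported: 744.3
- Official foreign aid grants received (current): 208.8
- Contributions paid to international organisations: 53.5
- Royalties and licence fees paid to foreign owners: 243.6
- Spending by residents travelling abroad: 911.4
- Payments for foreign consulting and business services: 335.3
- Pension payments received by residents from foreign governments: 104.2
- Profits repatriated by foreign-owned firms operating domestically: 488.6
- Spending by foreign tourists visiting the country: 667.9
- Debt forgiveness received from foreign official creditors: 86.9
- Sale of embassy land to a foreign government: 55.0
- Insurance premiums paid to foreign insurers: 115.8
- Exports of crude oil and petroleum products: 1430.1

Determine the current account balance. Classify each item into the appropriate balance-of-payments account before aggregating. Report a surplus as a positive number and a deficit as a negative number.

1224.7

Goods: 1430.1 + 1085.3 + 472.9 - 1340.6 = 1647.7
Services: -335.3 - 115.8 - 911.4 - 243.6 + 744.3 + 667.9 = -193.9
Primary income: -488.6
Secondary income: 104.2 - 53.5 + 208.8 = 259.5
Current account = 1647.7 + (-193.9) + (-488.6) + 259.5 = 1224.7
(Excluded from the current account — financial account: acquisition of a foreign subsidiary by a resident firm (outward FDI) 616.5; capital account: debt forgiveness received from foreign official creditors 86.9, sale of embassy land to a foreign government 55.0.)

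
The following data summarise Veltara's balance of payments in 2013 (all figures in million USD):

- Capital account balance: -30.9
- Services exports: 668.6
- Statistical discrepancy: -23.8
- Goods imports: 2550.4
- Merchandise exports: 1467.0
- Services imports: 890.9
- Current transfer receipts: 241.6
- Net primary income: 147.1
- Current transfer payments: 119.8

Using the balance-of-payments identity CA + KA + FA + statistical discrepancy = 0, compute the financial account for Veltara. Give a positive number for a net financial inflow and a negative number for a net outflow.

Goods balance = 1467.0 - 2550.4 = -1083.4
Services balance = 668.6 - 890.9 = -222.3
Trade balance (goods + services) = -1083.4 + (-222.3) = -1305.7
Net primary income = 147.1
Net secondary income = 241.6 - 119.8 = 121.8
Current account = -1305.7 + 147.1 + 121.8 = -1036.8
Financial account = -(-1036.8 + (-30.9) + (-23.8)) = 1091.5

1091.5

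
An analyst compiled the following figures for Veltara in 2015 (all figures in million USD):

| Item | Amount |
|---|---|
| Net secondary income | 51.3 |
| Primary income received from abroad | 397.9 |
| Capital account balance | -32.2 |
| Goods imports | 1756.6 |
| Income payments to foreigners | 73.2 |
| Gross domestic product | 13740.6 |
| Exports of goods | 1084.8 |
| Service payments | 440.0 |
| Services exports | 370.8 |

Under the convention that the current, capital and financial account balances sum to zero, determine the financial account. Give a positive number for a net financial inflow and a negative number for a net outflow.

Goods balance = 1084.8 - 1756.6 = -671.8
Services balance = 370.8 - 440.0 = -69.2
Trade balance (goods + services) = -671.8 + (-69.2) = -741.0
Net primary income = 397.9 - 73.2 = 324.7
Net secondary income = 51.3
Current account = -741.0 + 324.7 + 51.3 = -365.0
Financial account = -(-365.0 + (-32.2)) = 397.2

397.2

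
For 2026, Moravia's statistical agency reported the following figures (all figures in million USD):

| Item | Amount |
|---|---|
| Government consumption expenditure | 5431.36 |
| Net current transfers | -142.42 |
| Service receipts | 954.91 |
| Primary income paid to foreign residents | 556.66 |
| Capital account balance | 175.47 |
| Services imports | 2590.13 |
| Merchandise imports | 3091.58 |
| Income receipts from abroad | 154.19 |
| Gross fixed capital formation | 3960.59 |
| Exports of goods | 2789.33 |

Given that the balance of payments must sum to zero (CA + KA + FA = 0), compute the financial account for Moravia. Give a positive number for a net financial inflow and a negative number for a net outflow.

2306.89

Goods balance = 2789.33 - 3091.58 = -302.25
Services balance = 954.91 - 2590.13 = -1635.22
Trade balance (goods + services) = -302.25 + (-1635.22) = -1937.47
Net primary income = 154.19 - 556.66 = -402.47
Net secondary income = -142.42
Current account = -1937.47 + (-402.47) + (-142.42) = -2482.36
Financial account = -(-2482.36 + 175.47) = 2306.89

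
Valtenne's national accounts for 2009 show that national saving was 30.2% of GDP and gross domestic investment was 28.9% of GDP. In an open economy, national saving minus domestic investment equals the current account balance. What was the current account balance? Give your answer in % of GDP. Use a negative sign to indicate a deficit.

1.3

CA = S - I = 30.2 - 28.9 = 1.3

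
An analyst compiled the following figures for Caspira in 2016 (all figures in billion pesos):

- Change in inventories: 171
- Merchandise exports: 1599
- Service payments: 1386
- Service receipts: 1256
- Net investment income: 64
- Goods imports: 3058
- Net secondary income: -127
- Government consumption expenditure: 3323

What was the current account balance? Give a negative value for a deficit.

Goods balance = 1599 - 3058 = -1459
Services balance = 1256 - 1386 = -130
Trade balance (goods + services) = -1459 + (-130) = -1589
Net primary income = 64
Net secondary income = -127
Current account = -1589 + 64 + (-127) = -1652

-1652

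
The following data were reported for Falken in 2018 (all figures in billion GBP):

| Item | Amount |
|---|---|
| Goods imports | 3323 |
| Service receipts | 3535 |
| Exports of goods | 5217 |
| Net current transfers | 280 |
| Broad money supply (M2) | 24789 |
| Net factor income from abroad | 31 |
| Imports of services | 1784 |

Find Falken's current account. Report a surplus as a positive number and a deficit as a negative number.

Goods balance = 5217 - 3323 = 1894
Services balance = 3535 - 1784 = 1751
Trade balance (goods + services) = 1894 + 1751 = 3645
Net primary income = 31
Net secondary income = 280
Current account = 3645 + 31 + 280 = 3956

3956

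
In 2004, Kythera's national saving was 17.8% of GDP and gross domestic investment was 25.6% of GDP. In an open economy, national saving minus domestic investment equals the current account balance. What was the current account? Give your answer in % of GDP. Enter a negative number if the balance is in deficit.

CA = S - I = 17.8 - 25.6 = -7.8

-7.8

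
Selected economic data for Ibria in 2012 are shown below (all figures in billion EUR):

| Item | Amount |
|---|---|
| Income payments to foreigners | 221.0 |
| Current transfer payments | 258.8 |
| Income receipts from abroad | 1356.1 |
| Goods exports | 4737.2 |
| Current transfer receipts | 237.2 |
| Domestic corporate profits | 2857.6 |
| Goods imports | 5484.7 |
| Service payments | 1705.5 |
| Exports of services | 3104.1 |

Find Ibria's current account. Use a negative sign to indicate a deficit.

Goods balance = 4737.2 - 5484.7 = -747.5
Services balance = 3104.1 - 1705.5 = 1398.6
Trade balance (goods + services) = -747.5 + 1398.6 = 651.1
Net primary income = 1356.1 - 221.0 = 1135.1
Net secondary income = 237.2 - 258.8 = -21.6
Current account = 651.1 + 1135.1 + (-21.6) = 1764.6

1764.6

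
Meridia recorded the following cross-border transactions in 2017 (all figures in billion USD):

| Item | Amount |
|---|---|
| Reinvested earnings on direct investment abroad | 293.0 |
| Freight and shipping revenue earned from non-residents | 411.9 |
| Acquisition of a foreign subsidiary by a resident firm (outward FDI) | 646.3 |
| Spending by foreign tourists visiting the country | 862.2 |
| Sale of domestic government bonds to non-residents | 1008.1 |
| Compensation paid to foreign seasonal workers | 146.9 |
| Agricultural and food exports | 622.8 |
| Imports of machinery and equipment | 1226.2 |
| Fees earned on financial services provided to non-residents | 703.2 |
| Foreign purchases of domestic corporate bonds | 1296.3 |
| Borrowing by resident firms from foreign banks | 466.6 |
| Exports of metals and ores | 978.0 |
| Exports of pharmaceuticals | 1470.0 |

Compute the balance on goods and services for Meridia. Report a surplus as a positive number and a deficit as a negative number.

Goods: -1226.2 + 622.8 + 978.0 + 1470.0 = 1844.6
Services: 411.9 + 862.2 + 703.2 = 1977.3
Trade balance = 1844.6 + 1977.3 = 3821.9
(Excluded from the trade balance — primary income: reinvested earnings on direct investment abroad 293.0, compensation paid to foreign seasonal workers 146.9; financial account: acquisition of a foreign subsidiary by a resident firm (outward FDI) 646.3, sale of domestic government bonds to non-residents 1008.1, foreign purchases of domestic corporate bonds 1296.3, borrowing by resident firms from foreign banks 466.6.)

3821.9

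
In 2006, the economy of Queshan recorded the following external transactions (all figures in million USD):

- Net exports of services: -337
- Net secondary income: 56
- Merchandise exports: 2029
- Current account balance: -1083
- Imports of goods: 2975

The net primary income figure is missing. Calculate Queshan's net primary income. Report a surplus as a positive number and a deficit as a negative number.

144

Current account = goods balance + services balance + net primary income + net secondary income
Sum of the known components = -1227
Net primary income = CA - (known components) = -1083 - (-1227) = 144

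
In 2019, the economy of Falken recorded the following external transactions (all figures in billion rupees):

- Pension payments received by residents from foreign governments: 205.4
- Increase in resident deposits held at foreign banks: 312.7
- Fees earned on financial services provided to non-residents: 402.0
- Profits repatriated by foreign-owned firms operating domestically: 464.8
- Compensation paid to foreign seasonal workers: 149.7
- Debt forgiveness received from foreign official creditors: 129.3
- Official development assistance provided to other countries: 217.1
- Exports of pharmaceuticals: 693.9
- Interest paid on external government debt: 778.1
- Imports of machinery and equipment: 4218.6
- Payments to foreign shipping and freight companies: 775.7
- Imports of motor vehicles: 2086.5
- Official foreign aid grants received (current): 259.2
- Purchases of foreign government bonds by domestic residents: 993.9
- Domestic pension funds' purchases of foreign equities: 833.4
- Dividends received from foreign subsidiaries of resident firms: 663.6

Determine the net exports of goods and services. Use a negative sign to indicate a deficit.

-5984.9

Goods: -2086.5 + 693.9 - 4218.6 = -5611.2
Services: -775.7 + 402.0 = -373.7
Trade balance = -5611.2 + (-373.7) = -5984.9
(Excluded from the trade balance — secondary income: pension payments received by residents from foreign governments 205.4, official development assistance provided to other countries 217.1, official foreign aid grants received (current) 259.2; financial account: increase in resident deposits held at foreign banks 312.7, purchases of foreign government bonds by domestic residents 993.9, domestic pension funds' purchases of foreign equities 833.4; primary income: profits repatriated by foreign-owned firms operating domestically 464.8, compensation paid to foreign seasonal workers 149.7, interest paid on external government debt 778.1, dividends received from foreign subsidiaries of resident firms 663.6; capital account: debt forgiveness received from foreign official creditors 129.3.)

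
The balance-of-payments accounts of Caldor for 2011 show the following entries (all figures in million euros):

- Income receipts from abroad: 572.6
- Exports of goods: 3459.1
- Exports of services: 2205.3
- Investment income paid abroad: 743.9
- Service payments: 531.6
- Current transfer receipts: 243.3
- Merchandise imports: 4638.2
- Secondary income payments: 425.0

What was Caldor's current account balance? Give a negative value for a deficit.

141.6

Goods balance = 3459.1 - 4638.2 = -1179.1
Services balance = 2205.3 - 531.6 = 1673.7
Trade balance (goods + services) = -1179.1 + 1673.7 = 494.6
Net primary income = 572.6 - 743.9 = -171.3
Net secondary income = 243.3 - 425.0 = -181.7
Current account = 494.6 + (-171.3) + (-181.7) = 141.6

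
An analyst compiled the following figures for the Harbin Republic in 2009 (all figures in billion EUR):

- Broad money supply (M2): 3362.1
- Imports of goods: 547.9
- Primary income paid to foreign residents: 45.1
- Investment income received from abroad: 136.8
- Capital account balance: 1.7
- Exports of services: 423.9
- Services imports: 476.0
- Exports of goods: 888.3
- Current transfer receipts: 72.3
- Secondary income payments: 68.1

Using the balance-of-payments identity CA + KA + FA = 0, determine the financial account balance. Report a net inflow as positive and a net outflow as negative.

Goods balance = 888.3 - 547.9 = 340.4
Services balance = 423.9 - 476.0 = -52.1
Trade balance (goods + services) = 340.4 + (-52.1) = 288.3
Net primary income = 136.8 - 45.1 = 91.7
Net secondary income = 72.3 - 68.1 = 4.2
Current account = 288.3 + 91.7 + 4.2 = 384.2
Financial account = -(384.2 + 1.7) = -385.9

-385.9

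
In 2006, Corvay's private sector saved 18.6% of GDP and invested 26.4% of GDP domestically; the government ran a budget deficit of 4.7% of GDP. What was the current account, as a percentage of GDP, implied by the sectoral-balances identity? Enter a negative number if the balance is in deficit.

-12.5

By the sectoral-balances identity, CA = (S_private - I) + (T - G).
Private balance = 18.6 - 26.4 = -7.8
Government balance (T - G) = -4.7
CA = -7.8 + (-4.7) = -12.5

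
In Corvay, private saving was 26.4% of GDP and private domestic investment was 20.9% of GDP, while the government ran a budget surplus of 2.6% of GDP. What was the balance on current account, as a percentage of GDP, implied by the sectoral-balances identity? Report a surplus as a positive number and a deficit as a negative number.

8.1

By the sectoral-balances identity, CA = (S_private - I) + (T - G).
Private balance = 26.4 - 20.9 = 5.5
Government balance (T - G) = 2.6
CA = 5.5 + 2.6 = 8.1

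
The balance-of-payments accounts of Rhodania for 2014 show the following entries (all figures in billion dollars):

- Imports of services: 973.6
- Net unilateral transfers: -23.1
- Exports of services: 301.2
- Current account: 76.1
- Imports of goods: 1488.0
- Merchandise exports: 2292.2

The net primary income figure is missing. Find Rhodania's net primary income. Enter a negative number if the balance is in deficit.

-32.6

Current account = goods balance + services balance + net primary income + net secondary income
Sum of the known components = 108.7
Net primary income = CA - (known components) = 76.1 - 108.7 = -32.6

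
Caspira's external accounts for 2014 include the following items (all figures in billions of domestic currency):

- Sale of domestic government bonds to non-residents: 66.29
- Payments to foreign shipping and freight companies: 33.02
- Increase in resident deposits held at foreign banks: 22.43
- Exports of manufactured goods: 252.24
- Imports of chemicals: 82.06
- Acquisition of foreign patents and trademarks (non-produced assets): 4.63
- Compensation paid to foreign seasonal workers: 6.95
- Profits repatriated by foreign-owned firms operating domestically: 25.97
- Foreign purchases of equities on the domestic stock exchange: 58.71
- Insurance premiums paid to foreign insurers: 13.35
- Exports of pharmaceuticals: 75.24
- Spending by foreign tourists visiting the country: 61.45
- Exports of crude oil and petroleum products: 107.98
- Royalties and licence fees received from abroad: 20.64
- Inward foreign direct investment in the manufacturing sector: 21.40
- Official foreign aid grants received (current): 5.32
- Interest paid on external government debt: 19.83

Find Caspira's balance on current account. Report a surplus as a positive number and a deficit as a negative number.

Goods: 107.98 - 82.06 + 75.24 + 252.24 = 353.40
Services: 20.64 + 61.45 - 33.02 - 13.35 = 35.72
Primary income: -19.83 - 25.97 - 6.95 = -52.75
Secondary income: 5.32
Current account = 353.40 + 35.72 + (-52.75) + 5.32 = 341.69
(Excluded from the current account — financial account: sale of domestic government bonds to non-residents 66.29, increase in resident deposits held at foreign banks 22.43, foreign purchases of equities on the domestic stock exchange 58.71, inward foreign direct investment in the manufacturing sector 21.40; capital account: acquisition of foreign patents and trademarks (non-produced assets) 4.63.)

341.69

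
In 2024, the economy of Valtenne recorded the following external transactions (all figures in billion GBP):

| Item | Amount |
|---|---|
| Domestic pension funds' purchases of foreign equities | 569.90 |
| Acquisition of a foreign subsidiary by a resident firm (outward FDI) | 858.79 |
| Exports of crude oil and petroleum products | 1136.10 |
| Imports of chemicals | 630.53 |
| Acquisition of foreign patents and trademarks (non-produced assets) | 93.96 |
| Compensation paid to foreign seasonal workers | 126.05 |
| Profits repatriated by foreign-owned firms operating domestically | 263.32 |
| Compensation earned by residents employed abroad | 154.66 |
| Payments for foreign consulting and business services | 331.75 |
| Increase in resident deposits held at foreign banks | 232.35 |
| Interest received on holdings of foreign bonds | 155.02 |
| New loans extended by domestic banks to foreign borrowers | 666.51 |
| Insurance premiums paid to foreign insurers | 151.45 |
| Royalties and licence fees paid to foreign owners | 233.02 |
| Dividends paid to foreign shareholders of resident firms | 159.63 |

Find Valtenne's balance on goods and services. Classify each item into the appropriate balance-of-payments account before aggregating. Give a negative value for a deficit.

Goods: -630.53 + 1136.10 = 505.57
Services: -331.75 - 151.45 - 233.02 = -716.22
Trade balance = 505.57 + (-716.22) = -210.65
(Excluded from the trade balance — financial account: domestic pension funds' purchases of foreign equities 569.90, acquisition of a foreign subsidiary by a resident firm (outward FDI) 858.79, increase in resident deposits held at foreign banks 232.35, new loans extended by domestic banks to foreign borrowers 666.51; capital account: acquisition of foreign patents and trademarks (non-produced assets) 93.96; primary income: compensation paid to foreign seasonal workers 126.05, profits repatriated by foreign-owned firms operating domestically 263.32, compensation earned by residents employed abroad 154.66, interest received on holdings of foreign bonds 155.02, dividends paid to foreign shareholders of resident firms 159.63.)

-210.65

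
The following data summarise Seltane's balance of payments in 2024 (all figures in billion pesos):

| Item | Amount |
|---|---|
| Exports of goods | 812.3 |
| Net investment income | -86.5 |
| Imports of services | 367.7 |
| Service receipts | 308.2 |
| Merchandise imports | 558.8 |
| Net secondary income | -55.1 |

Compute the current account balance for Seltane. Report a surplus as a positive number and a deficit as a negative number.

52.4

Goods balance = 812.3 - 558.8 = 253.5
Services balance = 308.2 - 367.7 = -59.5
Trade balance (goods + services) = 253.5 + (-59.5) = 194.0
Net primary income = -86.5
Net secondary income = -55.1
Current account = 194.0 + (-86.5) + (-55.1) = 52.4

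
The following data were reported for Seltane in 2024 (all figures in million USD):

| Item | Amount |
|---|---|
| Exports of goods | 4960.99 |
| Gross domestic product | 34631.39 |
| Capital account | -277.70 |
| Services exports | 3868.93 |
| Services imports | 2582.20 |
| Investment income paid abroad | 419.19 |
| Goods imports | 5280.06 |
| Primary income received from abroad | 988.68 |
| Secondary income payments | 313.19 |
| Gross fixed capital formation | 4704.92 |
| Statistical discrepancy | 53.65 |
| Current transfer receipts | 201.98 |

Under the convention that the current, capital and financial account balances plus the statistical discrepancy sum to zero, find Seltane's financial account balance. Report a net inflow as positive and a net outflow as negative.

-1201.89

Goods balance = 4960.99 - 5280.06 = -319.07
Services balance = 3868.93 - 2582.20 = 1286.73
Trade balance (goods + services) = -319.07 + 1286.73 = 967.66
Net primary income = 988.68 - 419.19 = 569.49
Net secondary income = 201.98 - 313.19 = -111.21
Current account = 967.66 + 569.49 + (-111.21) = 1425.94
Financial account = -(1425.94 + (-277.70) + 53.65) = -1201.89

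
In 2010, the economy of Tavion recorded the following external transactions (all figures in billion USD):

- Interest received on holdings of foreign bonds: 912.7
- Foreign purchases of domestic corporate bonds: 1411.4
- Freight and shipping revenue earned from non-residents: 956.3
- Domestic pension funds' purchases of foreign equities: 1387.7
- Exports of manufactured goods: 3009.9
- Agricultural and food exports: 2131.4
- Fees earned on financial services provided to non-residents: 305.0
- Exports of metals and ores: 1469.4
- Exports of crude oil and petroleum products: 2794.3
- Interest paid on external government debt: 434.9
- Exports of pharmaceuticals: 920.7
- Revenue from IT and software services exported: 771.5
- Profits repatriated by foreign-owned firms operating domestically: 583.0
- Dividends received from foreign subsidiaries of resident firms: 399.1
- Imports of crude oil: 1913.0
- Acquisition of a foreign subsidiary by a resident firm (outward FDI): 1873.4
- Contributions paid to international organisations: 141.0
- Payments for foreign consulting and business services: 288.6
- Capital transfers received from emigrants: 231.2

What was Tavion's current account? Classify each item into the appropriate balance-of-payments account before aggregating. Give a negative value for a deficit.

Goods: 3009.9 + 920.7 + 2794.3 - 1913.0 + 1469.4 + 2131.4 = 8412.7
Services: 305.0 - 288.6 + 956.3 + 771.5 = 1744.2
Primary income: -583.0 + 399.1 - 434.9 + 912.7 = 293.9
Secondary income: -141.0
Current account = 8412.7 + 1744.2 + 293.9 + (-141.0) = 10309.8
(Excluded from the current account — financial account: foreign purchases of domestic corporate bonds 1411.4, domestic pension funds' purchases of foreign equities 1387.7, acquisition of a foreign subsidiary by a resident firm (outward FDI) 1873.4; capital account: capital transfers received from emigrants 231.2.)

10309.8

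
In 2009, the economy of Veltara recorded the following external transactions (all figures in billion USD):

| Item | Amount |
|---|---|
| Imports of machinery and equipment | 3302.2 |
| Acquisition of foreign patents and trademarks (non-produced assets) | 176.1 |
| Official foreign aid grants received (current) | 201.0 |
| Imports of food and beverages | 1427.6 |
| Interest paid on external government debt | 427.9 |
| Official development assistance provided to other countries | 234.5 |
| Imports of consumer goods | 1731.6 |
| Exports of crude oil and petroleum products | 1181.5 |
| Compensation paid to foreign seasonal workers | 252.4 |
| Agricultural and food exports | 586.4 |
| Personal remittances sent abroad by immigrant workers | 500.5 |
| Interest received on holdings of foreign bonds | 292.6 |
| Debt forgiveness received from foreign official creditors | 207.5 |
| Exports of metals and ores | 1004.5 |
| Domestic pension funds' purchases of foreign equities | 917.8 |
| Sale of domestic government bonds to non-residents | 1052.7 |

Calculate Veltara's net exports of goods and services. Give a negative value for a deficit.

Goods: -1731.6 + 1004.5 + 586.4 + 1181.5 - 3302.2 - 1427.6 = -3689.0
Trade balance = -3689.0 + 0.0 = -3689.0
(Excluded from the trade balance — capital account: acquisition of foreign patents and trademarks (non-produced assets) 176.1, debt forgiveness received from foreign official creditors 207.5; secondary income: official foreign aid grants received (current) 201.0, official development assistance provided to other countries 234.5, personal remittances sent abroad by immigrant workers 500.5; primary income: interest paid on external government debt 427.9, compensation paid to foreign seasonal workers 252.4, interest received on holdings of foreign bonds 292.6; financial account: domestic pension funds' purchases of foreign equities 917.8, sale of domestic government bonds to non-residents 1052.7.)

-3689.0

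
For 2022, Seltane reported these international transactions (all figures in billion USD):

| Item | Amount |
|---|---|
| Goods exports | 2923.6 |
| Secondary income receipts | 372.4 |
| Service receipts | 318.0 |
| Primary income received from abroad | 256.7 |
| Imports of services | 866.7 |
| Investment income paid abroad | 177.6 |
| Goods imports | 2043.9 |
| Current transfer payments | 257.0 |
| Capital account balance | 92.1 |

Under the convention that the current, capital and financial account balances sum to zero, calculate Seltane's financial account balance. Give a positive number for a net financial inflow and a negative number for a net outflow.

Goods balance = 2923.6 - 2043.9 = 879.7
Services balance = 318.0 - 866.7 = -548.7
Trade balance (goods + services) = 879.7 + (-548.7) = 331.0
Net primary income = 256.7 - 177.6 = 79.1
Net secondary income = 372.4 - 257.0 = 115.4
Current account = 331.0 + 79.1 + 115.4 = 525.5
Financial account = -(525.5 + 92.1) = -617.6

-617.6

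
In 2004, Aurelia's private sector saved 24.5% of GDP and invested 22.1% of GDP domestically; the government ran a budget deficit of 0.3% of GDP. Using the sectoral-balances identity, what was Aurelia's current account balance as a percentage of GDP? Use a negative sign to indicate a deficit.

2.1

By the sectoral-balances identity, CA = (S_private - I) + (T - G).
Private balance = 24.5 - 22.1 = 2.4
Government balance (T - G) = -0.3
CA = 2.4 + (-0.3) = 2.1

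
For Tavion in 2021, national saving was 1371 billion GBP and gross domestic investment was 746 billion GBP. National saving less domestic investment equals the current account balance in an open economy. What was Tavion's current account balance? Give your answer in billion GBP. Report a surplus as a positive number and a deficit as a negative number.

CA = S - I = 1371 - 746 = 625

625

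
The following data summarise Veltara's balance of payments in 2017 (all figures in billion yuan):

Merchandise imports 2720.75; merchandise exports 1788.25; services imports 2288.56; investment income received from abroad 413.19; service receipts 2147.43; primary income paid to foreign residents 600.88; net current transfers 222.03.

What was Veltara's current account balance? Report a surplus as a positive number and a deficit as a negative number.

-1039.29

Goods balance = 1788.25 - 2720.75 = -932.50
Services balance = 2147.43 - 2288.56 = -141.13
Trade balance (goods + services) = -932.50 + (-141.13) = -1073.63
Net primary income = 413.19 - 600.88 = -187.69
Net secondary income = 222.03
Current account = -1073.63 + (-187.69) + 222.03 = -1039.29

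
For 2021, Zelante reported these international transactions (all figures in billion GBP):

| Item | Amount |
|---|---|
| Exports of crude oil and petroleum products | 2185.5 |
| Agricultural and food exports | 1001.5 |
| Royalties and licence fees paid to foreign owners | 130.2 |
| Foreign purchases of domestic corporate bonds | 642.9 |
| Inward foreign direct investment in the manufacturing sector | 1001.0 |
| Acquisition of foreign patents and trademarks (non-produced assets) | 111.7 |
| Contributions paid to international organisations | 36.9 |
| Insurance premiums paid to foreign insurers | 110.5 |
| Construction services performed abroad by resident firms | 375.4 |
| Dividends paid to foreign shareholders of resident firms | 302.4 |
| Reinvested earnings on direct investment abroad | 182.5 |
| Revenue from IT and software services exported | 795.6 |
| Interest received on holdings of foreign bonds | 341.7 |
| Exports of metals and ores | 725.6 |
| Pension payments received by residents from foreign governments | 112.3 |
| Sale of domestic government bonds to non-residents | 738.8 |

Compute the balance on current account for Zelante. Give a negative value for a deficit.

Goods: 1001.5 + 2185.5 + 725.6 = 3912.6
Services: 375.4 - 110.5 + 795.6 - 130.2 = 930.3
Primary income: 341.7 - 302.4 + 182.5 = 221.8
Secondary income: 112.3 - 36.9 = 75.4
Current account = 3912.6 + 930.3 + 221.8 + 75.4 = 5140.1
(Excluded from the current account — financial account: foreign purchases of domestic corporate bonds 642.9, inward foreign direct investment in the manufacturing sector 1001.0, sale of domestic government bonds to non-residents 738.8; capital account: acquisition of foreign patents and trademarks (non-produced assets) 111.7.)

5140.1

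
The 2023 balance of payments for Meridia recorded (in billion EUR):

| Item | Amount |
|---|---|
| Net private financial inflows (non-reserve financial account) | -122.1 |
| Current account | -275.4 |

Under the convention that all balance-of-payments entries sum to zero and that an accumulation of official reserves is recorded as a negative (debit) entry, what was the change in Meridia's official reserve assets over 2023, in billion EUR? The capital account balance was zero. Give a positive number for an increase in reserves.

-397.5

Official reserve transactions balance = -((-275.4) + (-122.1)) = 397.5
An accumulation of reserves is recorded as a debit (negative entry), so the change in the stock of reserves is the negative of that balance.
Change in official reserves = -(397.5) = -397.5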